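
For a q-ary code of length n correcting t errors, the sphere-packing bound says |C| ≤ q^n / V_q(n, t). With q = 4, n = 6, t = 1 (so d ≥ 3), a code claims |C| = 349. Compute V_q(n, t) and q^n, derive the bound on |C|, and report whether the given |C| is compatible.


V_q(n, t) = 19, q^n = 4096, Hamming bound = 215, |C| = 349 > bound (violated).

Step 1: Compute V_q(n, t) = Σ_{j=0}^1 C(n, j) (q−1)^j.
  j = 0: C(6,0)·(3)^0 = 1·1 = 1.
  j = 1: C(6,1)·(3)^1 = 6·3 = 18.
  V_q(n, t) = 1 + 18 = 19.
Step 2: q^n = 4^6 = 4096.
Step 3: Hamming bound ⌊q^n / V_q(n,t)⌋ = ⌊4096/19⌋ = 215.
Step 4: Compare |C| = 349 to 215: violated.
The claimed |C| lies above the Hamming bound, so no 4-ary code of length 6 with d ≥ 3 can have 349 codewords.


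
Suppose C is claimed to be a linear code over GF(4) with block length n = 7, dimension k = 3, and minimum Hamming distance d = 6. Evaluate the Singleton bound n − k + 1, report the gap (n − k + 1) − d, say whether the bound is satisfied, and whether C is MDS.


Singleton RHS = n − k + 1 = 5, slack = -1, bound violated (no such code; not MDS).

Singleton bound: d ≤ n − k + 1.
Here n = 7, k = 3, so n − k + 1 = 5.
Given d = 6, check d ≤ 5: NO.
Slack = (n − k + 1) − d = -1.
The slack is negative: d = 6 exceeds n − k + 1 = 5 by 1, so the Singleton bound is violated and no linear [7, 3, 6]_4 code can exist. In particular it is not MDS (MDS requires d = n − k + 1 exactly).
Description: the claimed parameters are [7, 3, 6]_4; such a code would be impossible (violates the Singleton bound).


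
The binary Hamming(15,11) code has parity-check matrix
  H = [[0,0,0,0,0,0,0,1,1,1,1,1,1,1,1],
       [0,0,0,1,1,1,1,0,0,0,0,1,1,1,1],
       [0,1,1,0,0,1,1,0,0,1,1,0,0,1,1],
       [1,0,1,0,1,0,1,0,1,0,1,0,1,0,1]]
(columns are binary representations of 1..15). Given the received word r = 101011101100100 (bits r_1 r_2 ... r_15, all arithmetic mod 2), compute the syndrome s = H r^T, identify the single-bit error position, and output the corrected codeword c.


s = (1, 0, 0, 0)^T, error position = 8, corrected codeword c = 101011111100100

Compute s = H r^T mod 2 one row at a time:
  s_1 = 0 + 1 + 1 + 0 + 0 + 1 + 0 + 0 = 3 ≡ 1 (mod 2).
  s_2 = 0 + 1 + 1 + 1 + 0 + 1 + 0 + 0 = 4 ≡ 0 (mod 2).
  s_3 = 0 + 1 + 1 + 1 + 1 + 0 + 0 + 0 = 4 ≡ 0 (mod 2).
  s_4 = 1 + 1 + 1 + 1 + 1 + 0 + 1 + 0 = 6 ≡ 0 (mod 2).
s = (1, 0, 0, 0)^T — this equals column 8 of H (binary 1000), so error is at position 8.
Correct: flip bit 8 of r = 101011101100100 to get c = 101011111100100.


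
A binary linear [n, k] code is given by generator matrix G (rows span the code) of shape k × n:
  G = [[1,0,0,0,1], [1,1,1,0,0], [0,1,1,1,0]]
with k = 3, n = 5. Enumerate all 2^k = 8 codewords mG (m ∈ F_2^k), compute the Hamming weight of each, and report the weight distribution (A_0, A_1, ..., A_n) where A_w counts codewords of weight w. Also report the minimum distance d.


Weight distribution: A_0 = 1, A_2 = 3, A_3 = 3, A_5 = 1. Minimum distance d = 2.

Enumerate all 2^3 = 8 messages m ∈ F_2^3.
For each, compute codeword c = mG in F_2^5, then tally its weight.
  m = 000 → c = 00000, weight = 0.
  m = 100 → c = 10001, weight = 2.
  m = 010 → c = 11100, weight = 3.
  m = 110 → c = 01101, weight = 3.
  m = 001 → c = 01110, weight = 3.
  m = 101 → c = 11111, weight = 5.
  m = 011 → c = 10010, weight = 2.
  m = 111 → c = 00011, weight = 2.
Tally weights:
  weight 0: 1 codewords.
  weight 2: 3 codewords.
  weight 3: 3 codewords.
  weight 5: 1 codewords.
Minimum distance d = smallest w > 0 with A_w > 0 = 2.
Sanity: Σ A_w = 8 = 2^3 = 8 ✓.


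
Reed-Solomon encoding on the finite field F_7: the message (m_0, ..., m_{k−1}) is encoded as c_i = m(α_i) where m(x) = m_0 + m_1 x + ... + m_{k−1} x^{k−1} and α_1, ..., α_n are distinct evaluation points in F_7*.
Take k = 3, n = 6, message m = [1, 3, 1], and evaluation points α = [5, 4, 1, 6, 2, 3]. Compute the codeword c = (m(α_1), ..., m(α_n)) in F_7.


c = [6, 1, 5, 6, 4, 5]

Message polynomial: m(x) = 1 + 3·x + 1·x^2 (mod 7).
For each evaluation point α_i, compute m(α_i) mod 7:
  α_1 = 5: Horner steps 1 → 1 → 6, so m(5) = 6.
  α_2 = 4: Horner steps 1 → 0 → 1, so m(4) = 1.
  α_3 = 1: Horner steps 1 → 4 → 5, so m(1) = 5.
  α_4 = 6: Horner steps 1 → 2 → 6, so m(6) = 6.
  α_5 = 2: Horner steps 1 → 5 → 4, so m(2) = 4.
  α_6 = 3: Horner steps 1 → 6 → 5, so m(3) = 5.
Codeword c = [6, 1, 5, 6, 4, 5] ∈ F_7^6.


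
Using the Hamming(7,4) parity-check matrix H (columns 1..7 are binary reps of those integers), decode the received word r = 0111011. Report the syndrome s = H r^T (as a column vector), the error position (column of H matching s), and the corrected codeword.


s = (1, 0, 0)^T, error position = 4, corrected codeword c = 0110011

Compute s = H r^T mod 2 one row at a time:
  s_1 = 1 + 0 + 1 + 1 = 3 ≡ 1 (mod 2).
  s_2 = 1 + 1 + 1 + 1 = 4 ≡ 0 (mod 2).
  s_3 = 0 + 1 + 0 + 1 = 2 ≡ 0 (mod 2).
s = (1, 0, 0)^T — this equals column 4 of H (binary 100), so error is at position 4.
Correct: flip bit 4 of r = 0111011 to get c = 0110011.


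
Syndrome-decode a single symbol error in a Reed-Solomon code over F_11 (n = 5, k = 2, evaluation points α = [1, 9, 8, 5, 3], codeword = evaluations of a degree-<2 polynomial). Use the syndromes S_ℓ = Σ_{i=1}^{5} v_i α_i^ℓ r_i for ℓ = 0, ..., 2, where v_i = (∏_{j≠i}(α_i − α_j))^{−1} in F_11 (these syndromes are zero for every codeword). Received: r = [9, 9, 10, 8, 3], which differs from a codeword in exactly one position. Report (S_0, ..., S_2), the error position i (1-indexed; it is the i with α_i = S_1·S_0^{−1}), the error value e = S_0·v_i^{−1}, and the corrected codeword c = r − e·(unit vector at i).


S = (7, 8, 6), error at position 2, error magnitude e = 2, c = [9, 7, 10, 8, 3].

Step 1: column multipliers v_i = (∏_{j≠i}(α_i − α_j))^{−1} mod 11.
  i = 1 (α = 1): (1−9)(1−8)(1−5)(1−3) = (−8)·(−7)·(−4)·(−2) = 448 ≡ 8, so v_1 = 8^{−1} = 7 (mod 11).
  i = 2 (α = 9): (9−1)(9−8)(9−5)(9−3) = 8·1·4·6 = 192 ≡ 5, so v_2 = 5^{−1} = 9 (mod 11).
  i = 3 (α = 8): (8−1)(8−9)(8−5)(8−3) = 7·(−1)·3·5 = −105 ≡ 5, so v_3 = 5^{−1} = 9 (mod 11).
  i = 4 (α = 5): (5−1)(5−9)(5−8)(5−3) = 4·(−4)·(−3)·2 = 96 ≡ 8, so v_4 = 8^{−1} = 7 (mod 11).
  i = 5 (α = 3): (3−1)(3−9)(3−8)(3−5) = 2·(−6)·(−5)·(−2) = −120 ≡ 1, so v_5 = 1^{−1} = 1 (mod 11).
  v = [7, 9, 9, 7, 1].
Step 2: syndromes of r = [9, 9, 10, 8, 3] (all sums mod 11).
  S_0 = Σ v_i r_i = 7·9 + 9·9 + 9·10 + 7·8 + 1·3 = 293 ≡ 7.
  S_1 = Σ v_i α_i r_i = 7·1·9 + 9·9·9 + 9·8·10 + 7·5·8 + 1·3·3 = 1801 ≡ 8.
  α_i^2 mod 11 = [1, 4, 9, 3, 9].
  S_2 = Σ v_i α_i^2 r_i = 7·1·9 + 9·4·9 + 9·9·10 + 7·3·8 + 1·9·3 = 1392 ≡ 6.
  S = (7, 8, 6) ≠ 0, so r is not a codeword (an error is present).
Step 3: locate the error. For a single error e at position i, S_ℓ = v_i·e·α_i^ℓ, so α_err = S_1/S_0.
  S_0^{−1} = 7^{−1} = 8 (mod 11), so α_err = 8·8 = 64 ≡ 9 = α_2. Error position i = 2.
  Consistency check: S_2/S_1 = 6·7 = 42 ≡ 9 = α_err ✓ (single-error assumption holds).
Step 4: error magnitude e = S_0/v_2 = S_0·∏_{j≠2}(α_2 − α_j) = 7·5 = 35 ≡ 2 (mod 11).
Step 5: correct position 2: c_2 = r_2 − e = 9 − 2 ≡ 7 (mod 11). Hence c = [9, 7, 10, 8, 3].
  Check: interpolating c through the α_i gives m(x) = 1 + 8·x (degree < 2) with m(α_i) = c_i for every i, so c is indeed a codeword.


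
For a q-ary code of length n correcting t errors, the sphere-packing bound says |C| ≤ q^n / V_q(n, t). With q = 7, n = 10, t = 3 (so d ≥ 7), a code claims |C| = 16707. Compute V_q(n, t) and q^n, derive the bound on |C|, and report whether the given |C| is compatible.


V_q(n, t) = 27601, q^n = 282475249, Hamming bound = 10234, |C| = 16707 > bound (violated).

Step 1: Compute V_q(n, t) = Σ_{j=0}^3 C(n, j) (q−1)^j.
  j = 0: C(10,0)·(6)^0 = 1·1 = 1.
  j = 1: C(10,1)·(6)^1 = 10·6 = 60.
  j = 2: C(10,2)·(6)^2 = 45·36 = 1620.
  j = 3: C(10,3)·(6)^3 = 120·216 = 25920.
  V_q(n, t) = 1 + 60 + 1620 + 25920 = 27601.
Step 2: q^n = 7^10 = 282475249.
Step 3: Hamming bound ⌊q^n / V_q(n,t)⌋ = ⌊282475249/27601⌋ = 10234.
Step 4: Compare |C| = 16707 to 10234: violated.
The claimed |C| lies above the Hamming bound, so no 7-ary code of length 10 with d ≥ 7 can have 16707 codewords.


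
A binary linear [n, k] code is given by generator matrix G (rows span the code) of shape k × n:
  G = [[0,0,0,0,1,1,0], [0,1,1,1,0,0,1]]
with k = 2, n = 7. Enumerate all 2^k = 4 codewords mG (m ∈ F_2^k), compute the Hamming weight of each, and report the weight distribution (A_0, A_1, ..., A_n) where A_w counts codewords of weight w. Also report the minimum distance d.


Weight distribution: A_0 = 1, A_2 = 1, A_4 = 1, A_6 = 1. Minimum distance d = 2.

Enumerate all 2^2 = 4 messages m ∈ F_2^2.
For each, compute codeword c = mG in F_2^7, then tally its weight.
  m = 00 → c = 0000000, weight = 0.
  m = 10 → c = 0000110, weight = 2.
  m = 01 → c = 0111001, weight = 4.
  m = 11 → c = 0111111, weight = 6.
Tally weights:
  weight 0: 1 codewords.
  weight 2: 1 codewords.
  weight 4: 1 codewords.
  weight 6: 1 codewords.
Minimum distance d = smallest w > 0 with A_w > 0 = 2.
Sanity: Σ A_w = 4 = 2^2 = 4 ✓.


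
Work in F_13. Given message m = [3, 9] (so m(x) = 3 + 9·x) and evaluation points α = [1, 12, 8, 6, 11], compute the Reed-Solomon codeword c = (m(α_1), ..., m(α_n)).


c = [12, 7, 10, 5, 11]

Message polynomial: m(x) = 3 + 9·x (mod 13).
For each evaluation point α_i, compute m(α_i) mod 13:
  α_1 = 1: Horner steps 9 → 12, so m(1) = 12.
  α_2 = 12: Horner steps 9 → 7, so m(12) = 7.
  α_3 = 8: Horner steps 9 → 10, so m(8) = 10.
  α_4 = 6: Horner steps 9 → 5, so m(6) = 5.
  α_5 = 11: Horner steps 9 → 11, so m(11) = 11.
Codeword c = [12, 7, 10, 5, 11] ∈ F_13^5.


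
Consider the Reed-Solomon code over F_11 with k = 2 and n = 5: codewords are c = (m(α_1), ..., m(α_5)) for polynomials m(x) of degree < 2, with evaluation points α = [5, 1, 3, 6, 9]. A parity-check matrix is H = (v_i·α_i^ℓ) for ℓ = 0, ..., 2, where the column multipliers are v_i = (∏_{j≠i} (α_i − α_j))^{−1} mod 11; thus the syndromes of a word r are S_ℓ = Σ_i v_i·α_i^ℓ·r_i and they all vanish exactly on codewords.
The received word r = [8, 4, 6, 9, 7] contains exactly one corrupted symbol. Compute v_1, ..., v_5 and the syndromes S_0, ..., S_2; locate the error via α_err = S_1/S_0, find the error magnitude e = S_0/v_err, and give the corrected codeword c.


S = (7, 8, 6), error at position 5, error magnitude e = 6, c = [8, 4, 6, 9, 1].

Step 1: column multipliers v_i = (∏_{j≠i}(α_i − α_j))^{−1} mod 11.
  i = 1 (α = 5): (5−1)(5−3)(5−6)(5−9) = 4·2·(−1)·(−4) = 32 ≡ 10, so v_1 = 10^{−1} = 10 (mod 11).
  i = 2 (α = 1): (1−5)(1−3)(1−6)(1−9) = (−4)·(−2)·(−5)·(−8) = 320 ≡ 1, so v_2 = 1^{−1} = 1 (mod 11).
  i = 3 (α = 3): (3−5)(3−1)(3−6)(3−9) = (−2)·2·(−3)·(−6) = −72 ≡ 5, so v_3 = 5^{−1} = 9 (mod 11).
  i = 4 (α = 6): (6−5)(6−1)(6−3)(6−9) = 1·5·3·(−3) = −45 ≡ 10, so v_4 = 10^{−1} = 10 (mod 11).
  i = 5 (α = 9): (9−5)(9−1)(9−3)(9−6) = 4·8·6·3 = 576 ≡ 4, so v_5 = 4^{−1} = 3 (mod 11).
  v = [10, 1, 9, 10, 3].
Step 2: syndromes of r = [8, 4, 6, 9, 7] (all sums mod 11).
  S_0 = Σ v_i r_i = 10·8 + 1·4 + 9·6 + 10·9 + 3·7 = 249 ≡ 7.
  S_1 = Σ v_i α_i r_i = 10·5·8 + 1·1·4 + 9·3·6 + 10·6·9 + 3·9·7 = 1295 ≡ 8.
  α_i^2 mod 11 = [3, 1, 9, 3, 4].
  S_2 = Σ v_i α_i^2 r_i = 10·3·8 + 1·1·4 + 9·9·6 + 10·3·9 + 3·4·7 = 1084 ≡ 6.
  S = (7, 8, 6) ≠ 0, so r is not a codeword (an error is present).
Step 3: locate the error. For a single error e at position i, S_ℓ = v_i·e·α_i^ℓ, so α_err = S_1/S_0.
  S_0^{−1} = 7^{−1} = 8 (mod 11), so α_err = 8·8 = 64 ≡ 9 = α_5. Error position i = 5.
  Consistency check: S_2/S_1 = 6·7 = 42 ≡ 9 = α_err ✓ (single-error assumption holds).
Step 4: error magnitude e = S_0/v_5 = S_0·∏_{j≠5}(α_5 − α_j) = 7·4 = 28 ≡ 6 (mod 11).
Step 5: correct position 5: c_5 = r_5 − e = 7 − 6 ≡ 1 (mod 11). Hence c = [8, 4, 6, 9, 1].
  Check: interpolating c through the α_i gives m(x) = 3 + 1·x (degree < 2) with m(α_i) = c_i for every i, so c is indeed a codeword.


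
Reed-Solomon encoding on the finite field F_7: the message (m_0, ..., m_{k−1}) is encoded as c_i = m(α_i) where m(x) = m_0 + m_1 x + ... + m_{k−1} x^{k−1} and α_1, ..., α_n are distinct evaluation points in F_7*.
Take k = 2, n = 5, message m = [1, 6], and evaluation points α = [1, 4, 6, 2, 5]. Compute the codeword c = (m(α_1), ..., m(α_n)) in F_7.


c = [0, 4, 2, 6, 3]

Message polynomial: m(x) = 1 + 6·x (mod 7).
For each evaluation point α_i, compute m(α_i) mod 7:
  α_1 = 1: Horner steps 6 → 0, so m(1) = 0.
  α_2 = 4: Horner steps 6 → 4, so m(4) = 4.
  α_3 = 6: Horner steps 6 → 2, so m(6) = 2.
  α_4 = 2: Horner steps 6 → 6, so m(2) = 6.
  α_5 = 5: Horner steps 6 → 3, so m(5) = 3.
Codeword c = [0, 4, 2, 6, 3] ∈ F_7^5.


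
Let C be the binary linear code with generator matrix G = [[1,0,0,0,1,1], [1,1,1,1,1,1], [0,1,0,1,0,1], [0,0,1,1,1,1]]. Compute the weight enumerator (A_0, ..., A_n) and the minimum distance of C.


Weight distribution: A_0 = 1, A_2 = 3, A_3 = 8, A_4 = 3, A_6 = 1. Minimum distance d = 2.

Enumerate all 2^4 = 16 messages m ∈ F_2^4.
For each, compute codeword c = mG in F_2^6, then tally its weight.
  m = 0000 → c = 000000, weight = 0.
  m = 1000 → c = 100011, weight = 3.
  m = 0100 → c = 111111, weight = 6.
  m = 1100 → c = 011100, weight = 3.
  m = 0010 → c = 010101, weight = 3.
  m = 1010 → c = 110110, weight = 4.
  m = 0110 → c = 101010, weight = 3.
  m = 1110 → c = 001001, weight = 2.
  m = 0001 → c = 001111, weight = 4.
  m = 1001 → c = 101100, weight = 3.
  m = 0101 → c = 110000, weight = 2.
  m = 1101 → c = 010011, weight = 3.
  m = 0011 → c = 011010, weight = 3.
  m = 1011 → c = 111001, weight = 4.
  m = 0111 → c = 100101, weight = 3.
  m = 1111 → c = 000110, weight = 2.
Tally weights:
  weight 0: 1 codewords.
  weight 2: 3 codewords.
  weight 3: 8 codewords.
  weight 4: 3 codewords.
  weight 6: 1 codewords.
Minimum distance d = smallest w > 0 with A_w > 0 = 2.
Sanity: Σ A_w = 16 = 2^4 = 16 ✓.


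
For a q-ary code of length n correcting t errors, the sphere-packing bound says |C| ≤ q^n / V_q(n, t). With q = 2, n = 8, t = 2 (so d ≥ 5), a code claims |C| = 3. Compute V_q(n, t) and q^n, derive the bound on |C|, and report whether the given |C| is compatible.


V_q(n, t) = 37, q^n = 256, Hamming bound = 6, |C| = 3 ≤ bound (satisfied).

Step 1: Compute V_q(n, t) = Σ_{j=0}^2 C(n, j) (q−1)^j.
  j = 0: C(8,0)·(1)^0 = 1·1 = 1.
  j = 1: C(8,1)·(1)^1 = 8·1 = 8.
  j = 2: C(8,2)·(1)^2 = 28·1 = 28.
  V_q(n, t) = 1 + 8 + 28 = 37.
Step 2: q^n = 2^8 = 256.
Step 3: Hamming bound ⌊q^n / V_q(n,t)⌋ = ⌊256/37⌋ = 6.
Step 4: Compare |C| = 3 to 6: satisfied.
The claimed |C| lies below the Hamming bound.


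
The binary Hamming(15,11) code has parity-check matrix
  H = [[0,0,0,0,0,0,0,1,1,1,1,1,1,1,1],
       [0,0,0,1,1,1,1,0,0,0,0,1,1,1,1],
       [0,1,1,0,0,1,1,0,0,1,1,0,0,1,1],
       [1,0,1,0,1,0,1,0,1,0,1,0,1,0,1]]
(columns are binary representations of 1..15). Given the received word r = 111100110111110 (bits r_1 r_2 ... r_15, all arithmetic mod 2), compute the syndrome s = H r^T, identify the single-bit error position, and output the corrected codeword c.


s = (0, 1, 0, 1)^T, error position = 5, corrected codeword c = 111110110111110

Compute s = H r^T mod 2 one row at a time:
  s_1 = 1 + 0 + 1 + 1 + 1 + 1 + 1 + 0 = 6 ≡ 0 (mod 2).
  s_2 = 1 + 0 + 0 + 1 + 1 + 1 + 1 + 0 = 5 ≡ 1 (mod 2).
  s_3 = 1 + 1 + 0 + 1 + 1 + 1 + 1 + 0 = 6 ≡ 0 (mod 2).
  s_4 = 1 + 1 + 0 + 1 + 0 + 1 + 1 + 0 = 5 ≡ 1 (mod 2).
s = (0, 1, 0, 1)^T — this equals column 5 of H (binary 0101), so error is at position 5.
Correct: flip bit 5 of r = 111100110111110 to get c = 111110110111110.


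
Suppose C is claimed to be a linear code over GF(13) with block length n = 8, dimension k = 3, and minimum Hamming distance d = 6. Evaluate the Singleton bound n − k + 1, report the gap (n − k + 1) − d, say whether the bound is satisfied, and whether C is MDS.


Singleton RHS = n − k + 1 = 6, slack = 0, bound satisfied, MDS.

Singleton bound: d ≤ n − k + 1.
Here n = 8, k = 3, so n − k + 1 = 6.
Given d = 6, check d ≤ 6: YES.
Slack = (n − k + 1) − d = 0.
The code is MDS (slack = 0).
Description: the claimed parameters are [8, 3, 6]_13; such a code would be MDS (meets Singleton bound).


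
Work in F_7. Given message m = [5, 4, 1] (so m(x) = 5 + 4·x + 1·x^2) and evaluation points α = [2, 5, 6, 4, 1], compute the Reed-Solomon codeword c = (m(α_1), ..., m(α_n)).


c = [3, 1, 2, 2, 3]

Message polynomial: m(x) = 5 + 4·x + 1·x^2 (mod 7).
For each evaluation point α_i, compute m(α_i) mod 7:
  α_1 = 2: Horner steps 1 → 6 → 3, so m(2) = 3.
  α_2 = 5: Horner steps 1 → 2 → 1, so m(5) = 1.
  α_3 = 6: Horner steps 1 → 3 → 2, so m(6) = 2.
  α_4 = 4: Horner steps 1 → 1 → 2, so m(4) = 2.
  α_5 = 1: Horner steps 1 → 5 → 3, so m(1) = 3.
Codeword c = [3, 1, 2, 2, 3] ∈ F_7^5.


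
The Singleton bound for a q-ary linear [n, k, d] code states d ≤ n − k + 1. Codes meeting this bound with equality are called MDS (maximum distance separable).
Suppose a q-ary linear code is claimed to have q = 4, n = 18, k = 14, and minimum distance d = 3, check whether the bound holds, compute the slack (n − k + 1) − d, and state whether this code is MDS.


Singleton RHS = n − k + 1 = 5, slack = 2, bound satisfied, not MDS.

Singleton bound: d ≤ n − k + 1.
Here n = 18, k = 14, so n − k + 1 = 5.
Given d = 3, check d ≤ 5: YES.
Slack = (n − k + 1) − d = 2.
The code is NOT MDS (slack = 2 > 0).
Description: the claimed parameters are [18, 14, 3]_4; such a code would be non-MDS.


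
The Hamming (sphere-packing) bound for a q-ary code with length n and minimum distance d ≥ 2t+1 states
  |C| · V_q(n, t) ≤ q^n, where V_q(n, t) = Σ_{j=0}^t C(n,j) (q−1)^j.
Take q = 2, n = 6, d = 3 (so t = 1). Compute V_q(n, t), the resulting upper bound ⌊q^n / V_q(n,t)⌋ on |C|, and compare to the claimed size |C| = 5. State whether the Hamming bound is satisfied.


V_q(n, t) = 7, q^n = 64, Hamming bound = 9, |C| = 5 ≤ bound (satisfied).

Step 1: Compute V_q(n, t) = Σ_{j=0}^1 C(n, j) (q−1)^j.
  j = 0: C(6,0)·(1)^0 = 1·1 = 1.
  j = 1: C(6,1)·(1)^1 = 6·1 = 6.
  V_q(n, t) = 1 + 6 = 7.
Step 2: q^n = 2^6 = 64.
Step 3: Hamming bound ⌊q^n / V_q(n,t)⌋ = ⌊64/7⌋ = 9.
Step 4: Compare |C| = 5 to 9: satisfied.
The claimed |C| lies below the Hamming bound.


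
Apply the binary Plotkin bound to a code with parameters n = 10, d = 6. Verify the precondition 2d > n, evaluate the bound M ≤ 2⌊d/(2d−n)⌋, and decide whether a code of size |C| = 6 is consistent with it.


Plotkin bound M ≤ 6; given |C| = 6 ≤ bound (satisfied).

Check applicability: 2d = 12, n = 10.
2d − n = 2 > 0, so Plotkin applies.
Compute d/(2d−n) = 6/2 ≈ 3.0000.
⌊d/(2d−n)⌋ = 3.
Plotkin bound: M ≤ 2·3 = 6.
Given |C| = 6, check: satisfied.
This |C| is at the Plotkin bound.


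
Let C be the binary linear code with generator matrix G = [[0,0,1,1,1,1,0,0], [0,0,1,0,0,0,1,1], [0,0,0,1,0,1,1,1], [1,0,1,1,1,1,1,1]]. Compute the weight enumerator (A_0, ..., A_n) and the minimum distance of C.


Weight distribution: A_0 = 1, A_1 = 1, A_2 = 1, A_3 = 5, A_4 = 5, A_5 = 1, A_6 = 1, A_7 = 1. Minimum distance d = 1.

Enumerate all 2^4 = 16 messages m ∈ F_2^4.
For each, compute codeword c = mG in F_2^8, then tally its weight.
  m = 0000 → c = 00000000, weight = 0.
  m = 1000 → c = 00111100, weight = 4.
  m = 0100 → c = 00100011, weight = 3.
  m = 1100 → c = 00011111, weight = 5.
  m = 0010 → c = 00010111, weight = 4.
  m = 1010 → c = 00101011, weight = 4.
  m = 0110 → c = 00110100, weight = 3.
  m = 1110 → c = 00001000, weight = 1.
  m = 0001 → c = 10111111, weight = 7.
  m = 1001 → c = 10000011, weight = 3.
  m = 0101 → c = 10011100, weight = 4.
  m = 1101 → c = 10100000, weight = 2.
  m = 0011 → c = 10101000, weight = 3.
  m = 1011 → c = 10010100, weight = 3.
  m = 0111 → c = 10001011, weight = 4.
  m = 1111 → c = 10110111, weight = 6.
Tally weights:
  weight 0: 1 codewords.
  weight 1: 1 codewords.
  weight 2: 1 codewords.
  weight 3: 5 codewords.
  weight 4: 5 codewords.
  weight 5: 1 codewords.
  weight 6: 1 codewords.
  weight 7: 1 codewords.
Minimum distance d = smallest w > 0 with A_w > 0 = 1.
Sanity: Σ A_w = 16 = 2^4 = 16 ✓.


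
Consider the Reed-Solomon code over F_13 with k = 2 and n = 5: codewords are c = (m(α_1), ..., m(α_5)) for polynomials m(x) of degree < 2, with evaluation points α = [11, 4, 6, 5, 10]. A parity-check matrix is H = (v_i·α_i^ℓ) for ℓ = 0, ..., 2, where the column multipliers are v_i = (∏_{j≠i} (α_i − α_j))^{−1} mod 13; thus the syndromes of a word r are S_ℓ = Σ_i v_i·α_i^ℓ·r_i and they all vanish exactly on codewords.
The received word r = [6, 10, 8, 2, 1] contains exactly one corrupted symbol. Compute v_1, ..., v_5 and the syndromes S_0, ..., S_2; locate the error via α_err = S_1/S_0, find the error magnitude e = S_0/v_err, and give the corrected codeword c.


S = (1, 6, 10), error at position 3, error magnitude e = 1, c = [6, 10, 7, 2, 1].

Step 1: column multipliers v_i = (∏_{j≠i}(α_i − α_j))^{−1} mod 13.
  i = 1 (α = 11): (11−4)(11−6)(11−5)(11−10) = 7·5·6·1 = 210 ≡ 2, so v_1 = 2^{−1} = 7 (mod 13).
  i = 2 (α = 4): (4−11)(4−6)(4−5)(4−10) = (−7)·(−2)·(−1)·(−6) = 84 ≡ 6, so v_2 = 6^{−1} = 11 (mod 13).
  i = 3 (α = 6): (6−11)(6−4)(6−5)(6−10) = (−5)·2·1·(−4) = 40 ≡ 1, so v_3 = 1^{−1} = 1 (mod 13).
  i = 4 (α = 5): (5−11)(5−4)(5−6)(5−10) = (−6)·1·(−1)·(−5) = −30 ≡ 9, so v_4 = 9^{−1} = 3 (mod 13).
  i = 5 (α = 10): (10−11)(10−4)(10−6)(10−5) = (−1)·6·4·5 = −120 ≡ 10, so v_5 = 10^{−1} = 4 (mod 13).
  v = [7, 11, 1, 3, 4].
Step 2: syndromes of r = [6, 10, 8, 2, 1] (all sums mod 13).
  S_0 = Σ v_i r_i = 7·6 + 11·10 + 1·8 + 3·2 + 4·1 = 170 ≡ 1.
  S_1 = Σ v_i α_i r_i = 7·11·6 + 11·4·10 + 1·6·8 + 3·5·2 + 4·10·1 = 1020 ≡ 6.
  α_i^2 mod 13 = [4, 3, 10, 12, 9].
  S_2 = Σ v_i α_i^2 r_i = 7·4·6 + 11·3·10 + 1·10·8 + 3·12·2 + 4·9·1 = 686 ≡ 10.
  S = (1, 6, 10) ≠ 0, so r is not a codeword (an error is present).
Step 3: locate the error. For a single error e at position i, S_ℓ = v_i·e·α_i^ℓ, so α_err = S_1/S_0.
  S_0^{−1} = 1^{−1} = 1 (mod 13), so α_err = 6·1 = 6 ≡ 6 = α_3. Error position i = 3.
  Consistency check: S_2/S_1 = 10·11 = 110 ≡ 6 = α_err ✓ (single-error assumption holds).
Step 4: error magnitude e = S_0/v_3 = S_0·∏_{j≠3}(α_3 − α_j) = 1·1 = 1 ≡ 1 (mod 13).
Step 5: correct position 3: c_3 = r_3 − e = 8 − 1 ≡ 7 (mod 13). Hence c = [6, 10, 7, 2, 1].
  Check: interpolating c through the α_i gives m(x) = 3 + 5·x (degree < 2) with m(α_i) = c_i for every i, so c is indeed a codeword.


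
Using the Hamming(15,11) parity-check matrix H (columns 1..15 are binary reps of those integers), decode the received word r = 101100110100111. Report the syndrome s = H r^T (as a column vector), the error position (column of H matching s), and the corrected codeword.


s = (1, 1, 1, 1)^T, error position = 15, corrected codeword c = 101100110100110

Compute s = H r^T mod 2 one row at a time:
  s_1 = 1 + 0 + 1 + 0 + 0 + 1 + 1 + 1 = 5 ≡ 1 (mod 2).
  s_2 = 1 + 0 + 0 + 1 + 0 + 1 + 1 + 1 = 5 ≡ 1 (mod 2).
  s_3 = 0 + 1 + 0 + 1 + 1 + 0 + 1 + 1 = 5 ≡ 1 (mod 2).
  s_4 = 1 + 1 + 0 + 1 + 0 + 0 + 1 + 1 = 5 ≡ 1 (mod 2).
s = (1, 1, 1, 1)^T — this equals column 15 of H (binary 1111), so error is at position 15.
Correct: flip bit 15 of r = 101100110100111 to get c = 101100110100110.


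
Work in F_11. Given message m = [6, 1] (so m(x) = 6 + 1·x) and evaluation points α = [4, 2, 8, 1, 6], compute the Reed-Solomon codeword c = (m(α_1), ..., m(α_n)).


c = [10, 8, 3, 7, 1]

Message polynomial: m(x) = 6 + 1·x (mod 11).
For each evaluation point α_i, compute m(α_i) mod 11:
  α_1 = 4: Horner steps 1 → 10, so m(4) = 10.
  α_2 = 2: Horner steps 1 → 8, so m(2) = 8.
  α_3 = 8: Horner steps 1 → 3, so m(8) = 3.
  α_4 = 1: Horner steps 1 → 7, so m(1) = 7.
  α_5 = 6: Horner steps 1 → 1, so m(6) = 1.
Codeword c = [10, 8, 3, 7, 1] ∈ F_11^5.


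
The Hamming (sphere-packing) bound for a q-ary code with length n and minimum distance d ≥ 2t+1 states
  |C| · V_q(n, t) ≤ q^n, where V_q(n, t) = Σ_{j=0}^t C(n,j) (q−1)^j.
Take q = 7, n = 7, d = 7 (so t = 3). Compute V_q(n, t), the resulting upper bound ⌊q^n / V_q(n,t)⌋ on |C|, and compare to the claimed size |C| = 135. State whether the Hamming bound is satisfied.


V_q(n, t) = 8359, q^n = 823543, Hamming bound = 98, |C| = 135 > bound (violated).

Step 1: Compute V_q(n, t) = Σ_{j=0}^3 C(n, j) (q−1)^j.
  j = 0: C(7,0)·(6)^0 = 1·1 = 1.
  j = 1: C(7,1)·(6)^1 = 7·6 = 42.
  j = 2: C(7,2)·(6)^2 = 21·36 = 756.
  j = 3: C(7,3)·(6)^3 = 35·216 = 7560.
  V_q(n, t) = 1 + 42 + 756 + 7560 = 8359.
Step 2: q^n = 7^7 = 823543.
Step 3: Hamming bound ⌊q^n / V_q(n,t)⌋ = ⌊823543/8359⌋ = 98.
Step 4: Compare |C| = 135 to 98: violated.
The claimed |C| lies above the Hamming bound, so no 7-ary code of length 7 with d ≥ 7 can have 135 codewords.


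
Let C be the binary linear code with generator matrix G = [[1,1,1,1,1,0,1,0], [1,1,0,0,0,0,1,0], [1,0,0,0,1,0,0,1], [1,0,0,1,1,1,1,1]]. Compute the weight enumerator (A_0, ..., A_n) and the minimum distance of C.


Weight distribution: A_0 = 1, A_3 = 4, A_4 = 5, A_5 = 4, A_6 = 2. Minimum distance d = 3.

Enumerate all 2^4 = 16 messages m ∈ F_2^4.
For each, compute codeword c = mG in F_2^8, then tally its weight.
  m = 0000 → c = 00000000, weight = 0.
  m = 1000 → c = 11111010, weight = 6.
  m = 0100 → c = 11000010, weight = 3.
  m = 1100 → c = 00111000, weight = 3.
  m = 0010 → c = 10001001, weight = 3.
  m = 1010 → c = 01110011, weight = 5.
  m = 0110 → c = 01001011, weight = 4.
  m = 1110 → c = 10110001, weight = 4.
  m = 0001 → c = 10011111, weight = 6.
  m = 1001 → c = 01100101, weight = 4.
  m = 0101 → c = 01011101, weight = 5.
  m = 1101 → c = 10100111, weight = 5.
  m = 0011 → c = 00010110, weight = 3.
  m = 1011 → c = 11101100, weight = 5.
  m = 0111 → c = 11010100, weight = 4.
  m = 1111 → c = 00101110, weight = 4.
Tally weights:
  weight 0: 1 codewords.
  weight 3: 4 codewords.
  weight 4: 5 codewords.
  weight 5: 4 codewords.
  weight 6: 2 codewords.
Minimum distance d = smallest w > 0 with A_w > 0 = 3.
Sanity: Σ A_w = 16 = 2^4 = 16 ✓.


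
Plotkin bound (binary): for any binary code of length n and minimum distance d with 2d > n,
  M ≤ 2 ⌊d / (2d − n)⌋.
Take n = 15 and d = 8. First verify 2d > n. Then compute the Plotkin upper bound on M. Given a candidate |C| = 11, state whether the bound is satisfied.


Plotkin bound M ≤ 16; given |C| = 11 ≤ bound (satisfied).

Check applicability: 2d = 16, n = 15.
2d − n = 1 > 0, so Plotkin applies.
Compute d/(2d−n) = 8/1 ≈ 8.0000.
⌊d/(2d−n)⌋ = 8.
Plotkin bound: M ≤ 2·8 = 16.
Given |C| = 11, check: satisfied.
This |C| is below the Plotkin bound.


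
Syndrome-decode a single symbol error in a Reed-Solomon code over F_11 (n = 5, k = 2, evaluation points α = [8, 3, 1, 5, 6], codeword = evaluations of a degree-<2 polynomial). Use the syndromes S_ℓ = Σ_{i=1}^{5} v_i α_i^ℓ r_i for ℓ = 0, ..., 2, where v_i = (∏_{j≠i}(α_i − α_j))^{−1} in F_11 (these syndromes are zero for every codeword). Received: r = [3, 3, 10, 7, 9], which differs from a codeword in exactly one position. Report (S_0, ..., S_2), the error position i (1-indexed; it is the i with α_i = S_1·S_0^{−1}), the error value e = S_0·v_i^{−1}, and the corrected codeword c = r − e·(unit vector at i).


S = (1, 8, 9), error at position 1, error magnitude e = 1, c = [2, 3, 10, 7, 9].

Step 1: column multipliers v_i = (∏_{j≠i}(α_i − α_j))^{−1} mod 11.
  i = 1 (α = 8): (8−3)(8−1)(8−5)(8−6) = 5·7·3·2 = 210 ≡ 1, so v_1 = 1^{−1} = 1 (mod 11).
  i = 2 (α = 3): (3−8)(3−1)(3−5)(3−6) = (−5)·2·(−2)·(−3) = −60 ≡ 6, so v_2 = 6^{−1} = 2 (mod 11).
  i = 3 (α = 1): (1−8)(1−3)(1−5)(1−6) = (−7)·(−2)·(−4)·(−5) = 280 ≡ 5, so v_3 = 5^{−1} = 9 (mod 11).
  i = 4 (α = 5): (5−8)(5−3)(5−1)(5−6) = (−3)·2·4·(−1) = 24 ≡ 2, so v_4 = 2^{−1} = 6 (mod 11).
  i = 5 (α = 6): (6−8)(6−3)(6−1)(6−5) = (−2)·3·5·1 = −30 ≡ 3, so v_5 = 3^{−1} = 4 (mod 11).
  v = [1, 2, 9, 6, 4].
Step 2: syndromes of r = [3, 3, 10, 7, 9] (all sums mod 11).
  S_0 = Σ v_i r_i = 1·3 + 2·3 + 9·10 + 6·7 + 4·9 = 177 ≡ 1.
  S_1 = Σ v_i α_i r_i = 1·8·3 + 2·3·3 + 9·1·10 + 6·5·7 + 4·6·9 = 558 ≡ 8.
  α_i^2 mod 11 = [9, 9, 1, 3, 3].
  S_2 = Σ v_i α_i^2 r_i = 1·9·3 + 2·9·3 + 9·1·10 + 6·3·7 + 4·3·9 = 405 ≡ 9.
  S = (1, 8, 9) ≠ 0, so r is not a codeword (an error is present).
Step 3: locate the error. For a single error e at position i, S_ℓ = v_i·e·α_i^ℓ, so α_err = S_1/S_0.
  S_0^{−1} = 1^{−1} = 1 (mod 11), so α_err = 8·1 = 8 ≡ 8 = α_1. Error position i = 1.
  Consistency check: S_2/S_1 = 9·7 = 63 ≡ 8 = α_err ✓ (single-error assumption holds).
Step 4: error magnitude e = S_0/v_1 = S_0·∏_{j≠1}(α_1 − α_j) = 1·1 = 1 ≡ 1 (mod 11).
Step 5: correct position 1: c_1 = r_1 − e = 3 − 1 ≡ 2 (mod 11). Hence c = [2, 3, 10, 7, 9].
  Check: interpolating c through the α_i gives m(x) = 8 + 2·x (degree < 2) with m(α_i) = c_i for every i, so c is indeed a codeword.


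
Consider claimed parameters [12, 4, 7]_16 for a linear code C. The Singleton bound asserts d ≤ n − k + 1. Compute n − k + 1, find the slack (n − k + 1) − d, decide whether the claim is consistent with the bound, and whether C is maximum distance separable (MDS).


Singleton RHS = n − k + 1 = 9, slack = 2, bound satisfied, not MDS.

Singleton bound: d ≤ n − k + 1.
Here n = 12, k = 4, so n − k + 1 = 9.
Given d = 7, check d ≤ 9: YES.
Slack = (n − k + 1) − d = 2.
The code is NOT MDS (slack = 2 > 0).
Description: the claimed parameters are [12, 4, 7]_16; such a code would be non-MDS.


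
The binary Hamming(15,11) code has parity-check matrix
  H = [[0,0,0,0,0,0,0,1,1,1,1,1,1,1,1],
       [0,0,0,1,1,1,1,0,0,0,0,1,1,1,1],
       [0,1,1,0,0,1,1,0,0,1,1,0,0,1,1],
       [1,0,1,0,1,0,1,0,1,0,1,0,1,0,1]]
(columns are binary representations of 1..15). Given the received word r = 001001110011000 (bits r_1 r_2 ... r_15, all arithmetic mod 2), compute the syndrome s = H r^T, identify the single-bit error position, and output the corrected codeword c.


s = (1, 1, 0, 1)^T, error position = 13, corrected codeword c = 001001110011100

Compute s = H r^T mod 2 one row at a time:
  s_1 = 1 + 0 + 0 + 1 + 1 + 0 + 0 + 0 = 3 ≡ 1 (mod 2).
  s_2 = 0 + 0 + 1 + 1 + 1 + 0 + 0 + 0 = 3 ≡ 1 (mod 2).
  s_3 = 0 + 1 + 1 + 1 + 0 + 1 + 0 + 0 = 4 ≡ 0 (mod 2).
  s_4 = 0 + 1 + 0 + 1 + 0 + 1 + 0 + 0 = 3 ≡ 1 (mod 2).
s = (1, 1, 0, 1)^T — this equals column 13 of H (binary 1101), so error is at position 13.
Correct: flip bit 13 of r = 001001110011000 to get c = 001001110011100.


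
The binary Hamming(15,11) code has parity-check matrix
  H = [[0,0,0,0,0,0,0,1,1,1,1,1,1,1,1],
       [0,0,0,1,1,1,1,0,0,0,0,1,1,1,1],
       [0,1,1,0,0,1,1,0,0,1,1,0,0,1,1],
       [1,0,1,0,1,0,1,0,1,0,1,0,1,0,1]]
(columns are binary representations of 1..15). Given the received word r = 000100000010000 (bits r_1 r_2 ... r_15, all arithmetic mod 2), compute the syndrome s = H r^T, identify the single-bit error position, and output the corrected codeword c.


s = (1, 1, 1, 1)^T, error position = 15, corrected codeword c = 000100000010001

Compute s = H r^T mod 2 one row at a time:
  s_1 = 0 + 0 + 0 + 1 + 0 + 0 + 0 + 0 = 1 ≡ 1 (mod 2).
  s_2 = 1 + 0 + 0 + 0 + 0 + 0 + 0 + 0 = 1 ≡ 1 (mod 2).
  s_3 = 0 + 0 + 0 + 0 + 0 + 1 + 0 + 0 = 1 ≡ 1 (mod 2).
  s_4 = 0 + 0 + 0 + 0 + 0 + 1 + 0 + 0 = 1 ≡ 1 (mod 2).
s = (1, 1, 1, 1)^T — this equals column 15 of H (binary 1111), so error is at position 15.
Correct: flip bit 15 of r = 000100000010000 to get c = 000100000010001.


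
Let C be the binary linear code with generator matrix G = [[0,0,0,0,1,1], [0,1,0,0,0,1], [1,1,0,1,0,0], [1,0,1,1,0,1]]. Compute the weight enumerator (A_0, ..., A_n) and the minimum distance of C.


Weight distribution: A_0 = 1, A_1 = 1, A_2 = 3, A_3 = 6, A_4 = 3, A_5 = 1, A_6 = 1. Minimum distance d = 1.

Enumerate all 2^4 = 16 messages m ∈ F_2^4.
For each, compute codeword c = mG in F_2^6, then tally its weight.
  m = 0000 → c = 000000, weight = 0.
  m = 1000 → c = 000011, weight = 2.
  m = 0100 → c = 010001, weight = 2.
  m = 1100 → c = 010010, weight = 2.
  m = 0010 → c = 110100, weight = 3.
  m = 1010 → c = 110111, weight = 5.
  m = 0110 → c = 100101, weight = 3.
  m = 1110 → c = 100110, weight = 3.
  m = 0001 → c = 101101, weight = 4.
  m = 1001 → c = 101110, weight = 4.
  m = 0101 → c = 111100, weight = 4.
  m = 1101 → c = 111111, weight = 6.
  m = 0011 → c = 011001, weight = 3.
  m = 1011 → c = 011010, weight = 3.
  m = 0111 → c = 001000, weight = 1.
  m = 1111 → c = 001011, weight = 3.
Tally weights:
  weight 0: 1 codewords.
  weight 1: 1 codewords.
  weight 2: 3 codewords.
  weight 3: 6 codewords.
  weight 4: 3 codewords.
  weight 5: 1 codewords.
  weight 6: 1 codewords.
Minimum distance d = smallest w > 0 with A_w > 0 = 1.
Sanity: Σ A_w = 16 = 2^4 = 16 ✓.


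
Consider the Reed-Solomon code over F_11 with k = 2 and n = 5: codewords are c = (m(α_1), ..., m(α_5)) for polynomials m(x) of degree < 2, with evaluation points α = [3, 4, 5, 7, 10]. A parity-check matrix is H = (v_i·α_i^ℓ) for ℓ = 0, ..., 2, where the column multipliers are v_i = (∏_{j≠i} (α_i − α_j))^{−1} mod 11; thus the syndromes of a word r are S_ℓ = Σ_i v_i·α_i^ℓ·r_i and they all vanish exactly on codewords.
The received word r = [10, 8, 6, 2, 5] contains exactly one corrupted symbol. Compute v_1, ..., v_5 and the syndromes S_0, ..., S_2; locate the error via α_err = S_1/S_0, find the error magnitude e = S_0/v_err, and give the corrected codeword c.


S = (3, 8, 3), error at position 5, error magnitude e = 9, c = [10, 8, 6, 2, 7].

Step 1: column multipliers v_i = (∏_{j≠i}(α_i − α_j))^{−1} mod 11.
  i = 1 (α = 3): (3−4)(3−5)(3−7)(3−10) = (−1)·(−2)·(−4)·(−7) = 56 ≡ 1, so v_1 = 1^{−1} = 1 (mod 11).
  i = 2 (α = 4): (4−3)(4−5)(4−7)(4−10) = 1·(−1)·(−3)·(−6) = −18 ≡ 4, so v_2 = 4^{−1} = 3 (mod 11).
  i = 3 (α = 5): (5−3)(5−4)(5−7)(5−10) = 2·1·(−2)·(−5) = 20 ≡ 9, so v_3 = 9^{−1} = 5 (mod 11).
  i = 4 (α = 7): (7−3)(7−4)(7−5)(7−10) = 4·3·2·(−3) = −72 ≡ 5, so v_4 = 5^{−1} = 9 (mod 11).
  i = 5 (α = 10): (10−3)(10−4)(10−5)(10−7) = 7·6·5·3 = 630 ≡ 3, so v_5 = 3^{−1} = 4 (mod 11).
  v = [1, 3, 5, 9, 4].
Step 2: syndromes of r = [10, 8, 6, 2, 5] (all sums mod 11).
  S_0 = Σ v_i r_i = 1·10 + 3·8 + 5·6 + 9·2 + 4·5 = 102 ≡ 3.
  S_1 = Σ v_i α_i r_i = 1·3·10 + 3·4·8 + 5·5·6 + 9·7·2 + 4·10·5 = 602 ≡ 8.
  α_i^2 mod 11 = [9, 5, 3, 5, 1].
  S_2 = Σ v_i α_i^2 r_i = 1·9·10 + 3·5·8 + 5·3·6 + 9·5·2 + 4·1·5 = 410 ≡ 3.
  S = (3, 8, 3) ≠ 0, so r is not a codeword (an error is present).
Step 3: locate the error. For a single error e at position i, S_ℓ = v_i·e·α_i^ℓ, so α_err = S_1/S_0.
  S_0^{−1} = 3^{−1} = 4 (mod 11), so α_err = 8·4 = 32 ≡ 10 = α_5. Error position i = 5.
  Consistency check: S_2/S_1 = 3·7 = 21 ≡ 10 = α_err ✓ (single-error assumption holds).
Step 4: error magnitude e = S_0/v_5 = S_0·∏_{j≠5}(α_5 − α_j) = 3·3 = 9 ≡ 9 (mod 11).
Step 5: correct position 5: c_5 = r_5 − e = 5 − 9 ≡ 7 (mod 11). Hence c = [10, 8, 6, 2, 7].
  Check: interpolating c through the α_i gives m(x) = 5 + 9·x (degree < 2) with m(α_i) = c_i for every i, so c is indeed a codeword.


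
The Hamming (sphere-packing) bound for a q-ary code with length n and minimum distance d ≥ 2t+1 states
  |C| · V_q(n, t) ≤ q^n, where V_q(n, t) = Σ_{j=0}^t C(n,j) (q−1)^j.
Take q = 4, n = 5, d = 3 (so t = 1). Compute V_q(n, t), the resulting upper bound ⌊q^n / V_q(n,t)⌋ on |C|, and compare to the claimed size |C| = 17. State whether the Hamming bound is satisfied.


V_q(n, t) = 16, q^n = 1024, Hamming bound = 64, |C| = 17 ≤ bound (satisfied).

Step 1: Compute V_q(n, t) = Σ_{j=0}^1 C(n, j) (q−1)^j.
  j = 0: C(5,0)·(3)^0 = 1·1 = 1.
  j = 1: C(5,1)·(3)^1 = 5·3 = 15.
  V_q(n, t) = 1 + 15 = 16.
Step 2: q^n = 4^5 = 1024.
Step 3: Hamming bound ⌊q^n / V_q(n,t)⌋ = ⌊1024/16⌋ = 64.
Step 4: Compare |C| = 17 to 64: satisfied.
The claimed |C| lies below the Hamming bound.


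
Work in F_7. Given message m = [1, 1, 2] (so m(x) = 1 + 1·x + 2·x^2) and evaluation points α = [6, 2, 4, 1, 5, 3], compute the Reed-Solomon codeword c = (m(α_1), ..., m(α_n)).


c = [2, 4, 2, 4, 0, 1]

Message polynomial: m(x) = 1 + 1·x + 2·x^2 (mod 7).
For each evaluation point α_i, compute m(α_i) mod 7:
  α_1 = 6: Horner steps 2 → 6 → 2, so m(6) = 2.
  α_2 = 2: Horner steps 2 → 5 → 4, so m(2) = 4.
  α_3 = 4: Horner steps 2 → 2 → 2, so m(4) = 2.
  α_4 = 1: Horner steps 2 → 3 → 4, so m(1) = 4.
  α_5 = 5: Horner steps 2 → 4 → 0, so m(5) = 0.
  α_6 = 3: Horner steps 2 → 0 → 1, so m(3) = 1.
Codeword c = [2, 4, 2, 4, 0, 1] ∈ F_7^6.


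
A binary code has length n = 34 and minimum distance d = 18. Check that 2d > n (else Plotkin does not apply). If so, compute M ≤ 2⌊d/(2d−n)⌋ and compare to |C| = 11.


Plotkin bound M ≤ 18; given |C| = 11 ≤ bound (satisfied).

Check applicability: 2d = 36, n = 34.
2d − n = 2 > 0, so Plotkin applies.
Compute d/(2d−n) = 18/2 ≈ 9.0000.
⌊d/(2d−n)⌋ = 9.
Plotkin bound: M ≤ 2·9 = 18.
Given |C| = 11, check: satisfied.
This |C| is below the Plotkin bound.


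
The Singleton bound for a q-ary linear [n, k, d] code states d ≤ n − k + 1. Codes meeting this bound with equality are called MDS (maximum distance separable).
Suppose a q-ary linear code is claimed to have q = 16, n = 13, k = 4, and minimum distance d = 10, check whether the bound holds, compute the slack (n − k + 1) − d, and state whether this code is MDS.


Singleton RHS = n − k + 1 = 10, slack = 0, bound satisfied, MDS.

Singleton bound: d ≤ n − k + 1.
Here n = 13, k = 4, so n − k + 1 = 10.
Given d = 10, check d ≤ 10: YES.
Slack = (n − k + 1) − d = 0.
The code is MDS (slack = 0).
Description: the claimed parameters are [13, 4, 10]_16; such a code would be MDS (meets Singleton bound).


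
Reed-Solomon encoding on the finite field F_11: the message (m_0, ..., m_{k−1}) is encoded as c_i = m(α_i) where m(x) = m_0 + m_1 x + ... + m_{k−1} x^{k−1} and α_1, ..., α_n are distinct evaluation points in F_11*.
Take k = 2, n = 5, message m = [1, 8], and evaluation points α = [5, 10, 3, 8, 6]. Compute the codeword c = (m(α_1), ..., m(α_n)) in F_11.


c = [8, 4, 3, 10, 5]

Message polynomial: m(x) = 1 + 8·x (mod 11).
For each evaluation point α_i, compute m(α_i) mod 11:
  α_1 = 5: Horner steps 8 → 8, so m(5) = 8.
  α_2 = 10: Horner steps 8 → 4, so m(10) = 4.
  α_3 = 3: Horner steps 8 → 3, so m(3) = 3.
  α_4 = 8: Horner steps 8 → 10, so m(8) = 10.
  α_5 = 6: Horner steps 8 → 5, so m(6) = 5.
Codeword c = [8, 4, 3, 10, 5] ∈ F_11^5.


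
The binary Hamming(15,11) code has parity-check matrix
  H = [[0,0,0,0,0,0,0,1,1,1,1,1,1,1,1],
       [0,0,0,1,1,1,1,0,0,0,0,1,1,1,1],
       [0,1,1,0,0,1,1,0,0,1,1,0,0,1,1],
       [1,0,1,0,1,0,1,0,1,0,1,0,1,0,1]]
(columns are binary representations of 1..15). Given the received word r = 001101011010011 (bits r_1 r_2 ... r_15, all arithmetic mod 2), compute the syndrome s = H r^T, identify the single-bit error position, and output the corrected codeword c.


s = (1, 0, 1, 0)^T, error position = 10, corrected codeword c = 001101011110011

Compute s = H r^T mod 2 one row at a time:
  s_1 = 1 + 1 + 0 + 1 + 0 + 0 + 1 + 1 = 5 ≡ 1 (mod 2).
  s_2 = 1 + 0 + 1 + 0 + 0 + 0 + 1 + 1 = 4 ≡ 0 (mod 2).
  s_3 = 0 + 1 + 1 + 0 + 0 + 1 + 1 + 1 = 5 ≡ 1 (mod 2).
  s_4 = 0 + 1 + 0 + 0 + 1 + 1 + 0 + 1 = 4 ≡ 0 (mod 2).
s = (1, 0, 1, 0)^T — this equals column 10 of H (binary 1010), so error is at position 10.
Correct: flip bit 10 of r = 001101011010011 to get c = 001101011110011.
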